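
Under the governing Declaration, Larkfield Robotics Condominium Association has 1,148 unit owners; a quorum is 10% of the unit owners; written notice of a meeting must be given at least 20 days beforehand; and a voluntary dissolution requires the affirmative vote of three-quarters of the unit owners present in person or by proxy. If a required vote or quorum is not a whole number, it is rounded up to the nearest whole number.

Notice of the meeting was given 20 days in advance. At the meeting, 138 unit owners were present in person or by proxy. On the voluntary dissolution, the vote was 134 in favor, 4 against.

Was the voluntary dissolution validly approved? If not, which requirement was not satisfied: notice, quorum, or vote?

Notice: 20 days given; 20 required. Satisfied.
Quorum: 10% of 1,148 = 114.80, rounded up to 115; 138 present. Satisfied.
Vote: requires three-fourths of those present (138); 3/4 of 138 = 103.50, rounded up to 104, so 104 needed; 134 in favor. Satisfied.

Valid — all requirements satisfied.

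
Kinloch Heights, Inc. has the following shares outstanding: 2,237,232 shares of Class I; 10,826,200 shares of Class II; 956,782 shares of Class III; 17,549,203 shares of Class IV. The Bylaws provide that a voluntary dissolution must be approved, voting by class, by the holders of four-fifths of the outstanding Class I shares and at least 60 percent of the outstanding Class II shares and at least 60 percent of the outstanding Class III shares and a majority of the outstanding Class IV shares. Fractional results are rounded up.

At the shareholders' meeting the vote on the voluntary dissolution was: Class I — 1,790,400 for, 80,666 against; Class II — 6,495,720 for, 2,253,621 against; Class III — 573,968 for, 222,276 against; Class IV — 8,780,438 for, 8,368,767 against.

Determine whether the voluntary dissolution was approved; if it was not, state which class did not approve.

Not approved — the Class III shares did not give the required vote.

Class I: 4/5 of 2237232 = 1789785.60, rounded up to 1789786; 1,789,786 required, 1,790,400 in favor — approved.
Class II: 3/5 of 10826200 = 6495720; 6,495,720 required, 6,495,720 in favor — approved.
Class III: 3/5 of 956782 = 574069.20, rounded up to 574070; 574,070 required, 573,968 in favor — not approved.
Class IV: a majority of 17549203 is 8774602; 8,774,602 required, 8,780,438 in favor — approved.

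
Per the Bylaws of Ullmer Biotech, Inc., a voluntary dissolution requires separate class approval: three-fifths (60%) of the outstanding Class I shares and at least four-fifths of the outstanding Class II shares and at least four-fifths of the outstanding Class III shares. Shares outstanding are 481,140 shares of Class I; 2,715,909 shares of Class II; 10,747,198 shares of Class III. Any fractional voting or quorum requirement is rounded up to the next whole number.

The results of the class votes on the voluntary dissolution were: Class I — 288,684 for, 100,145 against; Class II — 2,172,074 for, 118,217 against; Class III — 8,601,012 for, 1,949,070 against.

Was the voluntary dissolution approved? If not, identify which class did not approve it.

Not approved — the Class II shares did not give the required vote.

Class I: 3/5 of 481140 = 288684; 288,684 required, 288,684 in favor — approved.
Class II: 4/5 of 2715909 = 2172727.20, rounded up to 2172728; 2,172,728 required, 2,172,074 in favor — not approved.
Class III: 4/5 of 10747198 = 8597758.40, rounded up to 8597759; 8,597,759 required, 8,601,012 in favor — approved.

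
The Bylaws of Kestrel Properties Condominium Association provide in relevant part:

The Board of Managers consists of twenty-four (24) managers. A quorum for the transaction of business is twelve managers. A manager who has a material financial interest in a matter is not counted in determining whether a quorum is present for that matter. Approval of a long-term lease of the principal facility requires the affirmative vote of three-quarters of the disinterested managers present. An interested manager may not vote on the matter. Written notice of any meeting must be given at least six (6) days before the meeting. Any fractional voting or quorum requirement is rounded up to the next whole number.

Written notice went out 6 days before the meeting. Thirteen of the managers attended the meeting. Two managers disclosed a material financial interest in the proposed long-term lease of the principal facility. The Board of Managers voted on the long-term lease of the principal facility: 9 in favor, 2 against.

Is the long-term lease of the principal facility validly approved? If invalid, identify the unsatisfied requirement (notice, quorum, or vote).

Notice: 6 days given; 6 required (6 ≥ 6). Satisfied.
Quorum: 13 present, but the 2 interested managers do not count, leaving 11. Quorum is 12. Not satisfied.
Vote: the long-term lease of the principal facility requires three-fourths of the disinterested managers present (13 − 2 = 11). 3/4 of 11 = 8.25, rounded up to 9, so 9 affirmative votes are needed; 9 voted in favor. Satisfied. (Moot — without a quorum no business can be validly transacted.)

Invalid — quorum requirement not satisfied.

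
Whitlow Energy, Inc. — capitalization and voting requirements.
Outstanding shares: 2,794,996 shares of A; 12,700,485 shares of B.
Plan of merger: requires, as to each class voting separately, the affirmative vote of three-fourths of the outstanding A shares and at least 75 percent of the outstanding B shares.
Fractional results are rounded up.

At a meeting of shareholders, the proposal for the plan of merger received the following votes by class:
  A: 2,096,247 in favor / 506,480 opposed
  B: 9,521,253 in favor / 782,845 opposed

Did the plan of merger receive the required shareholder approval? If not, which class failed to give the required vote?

Not approved — the B shares did not give the required vote.

A: 3/4 of 2794996 = 2096247; 2,096,247 required, 2,096,247 in favor — approved.
B: 3/4 of 12700485 = 9525363.75, rounded up to 9525364; 9,525,364 required, 9,521,253 in favor — not approved.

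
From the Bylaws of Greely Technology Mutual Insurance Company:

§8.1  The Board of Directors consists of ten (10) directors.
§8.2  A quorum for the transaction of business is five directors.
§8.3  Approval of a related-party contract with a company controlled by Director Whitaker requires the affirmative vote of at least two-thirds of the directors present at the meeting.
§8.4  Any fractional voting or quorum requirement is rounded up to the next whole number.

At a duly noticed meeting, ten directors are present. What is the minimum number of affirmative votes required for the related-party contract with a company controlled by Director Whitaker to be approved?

7

The related-party contract with a company controlled by Director Whitaker requires two-thirds of the directors present (10).
2/3 of 10 = 6.67, rounded up to 7.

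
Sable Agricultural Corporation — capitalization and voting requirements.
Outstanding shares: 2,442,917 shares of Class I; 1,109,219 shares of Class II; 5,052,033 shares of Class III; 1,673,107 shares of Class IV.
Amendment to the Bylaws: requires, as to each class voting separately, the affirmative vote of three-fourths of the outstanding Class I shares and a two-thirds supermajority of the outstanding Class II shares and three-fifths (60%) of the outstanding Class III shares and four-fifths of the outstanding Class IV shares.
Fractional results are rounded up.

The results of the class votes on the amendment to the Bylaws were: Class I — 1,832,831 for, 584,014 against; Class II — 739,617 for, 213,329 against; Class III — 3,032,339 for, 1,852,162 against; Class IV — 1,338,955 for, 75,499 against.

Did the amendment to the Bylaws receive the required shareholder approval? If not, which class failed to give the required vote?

Approved — every class gave the required vote.

Class I: 3/4 of 2442917 = 1832187.75, rounded up to 1832188; 1,832,188 required, 1,832,831 in favor — approved.
Class II: 2/3 of 1109219 = 739479.33, rounded up to 739480; 739,480 required, 739,617 in favor — approved.
Class III: 3/5 of 5052033 = 3031219.80, rounded up to 3031220; 3,031,220 required, 3,032,339 in favor — approved.
Class IV: 4/5 of 1673107 = 1338485.60, rounded up to 1338486; 1,338,486 required, 1,338,955 in favor — approved.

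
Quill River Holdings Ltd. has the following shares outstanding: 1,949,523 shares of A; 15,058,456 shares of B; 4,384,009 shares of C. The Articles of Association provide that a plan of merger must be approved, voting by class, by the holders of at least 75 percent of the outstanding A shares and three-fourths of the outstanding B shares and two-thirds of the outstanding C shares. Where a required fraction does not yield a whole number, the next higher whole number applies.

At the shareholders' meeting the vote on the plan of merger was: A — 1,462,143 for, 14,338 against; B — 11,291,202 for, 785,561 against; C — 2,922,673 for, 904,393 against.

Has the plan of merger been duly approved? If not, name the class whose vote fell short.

A: 3/4 of 1949523 = 1462142.25, rounded up to 1462143; 1,462,143 required, 1,462,143 in favor — approved.
B: 3/4 of 15058456 = 11293842; 11,293,842 required, 11,291,202 in favor — not approved.
C: 2/3 of 4384009 = 2922672.67, rounded up to 2922673; 2,922,673 required, 2,922,673 in favor — approved.

Not approved — the B shares did not give the required vote.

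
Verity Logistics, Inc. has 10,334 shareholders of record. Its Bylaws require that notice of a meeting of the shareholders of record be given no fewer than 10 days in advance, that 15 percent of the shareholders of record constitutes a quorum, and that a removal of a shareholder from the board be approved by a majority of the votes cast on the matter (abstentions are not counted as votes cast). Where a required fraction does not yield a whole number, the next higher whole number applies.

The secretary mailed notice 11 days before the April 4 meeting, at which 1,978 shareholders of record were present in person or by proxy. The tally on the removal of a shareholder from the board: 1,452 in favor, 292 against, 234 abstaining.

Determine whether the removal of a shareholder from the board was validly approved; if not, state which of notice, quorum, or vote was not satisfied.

Notice: 11 days given; 10 required. Satisfied.
Quorum: 15% of 10,334 = 1,550.10, rounded up to 1,551; 1,978 present. Satisfied.
Vote: requires a majority of the votes cast (1,978 − 234 abstaining = 1,744); a majority of 1744 is 873, so 873 needed; 1,452 in favor. Satisfied.

Valid — all requirements satisfied.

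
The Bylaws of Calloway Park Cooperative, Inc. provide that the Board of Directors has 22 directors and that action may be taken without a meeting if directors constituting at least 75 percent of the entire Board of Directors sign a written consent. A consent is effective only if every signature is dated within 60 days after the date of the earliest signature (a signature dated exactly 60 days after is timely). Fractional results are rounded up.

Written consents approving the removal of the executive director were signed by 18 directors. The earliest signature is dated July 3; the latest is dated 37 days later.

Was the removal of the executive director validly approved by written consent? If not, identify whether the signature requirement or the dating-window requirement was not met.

Signatures required: at least 75 percent of 22 — 3/4 of 22 = 16.50, rounded up to 17, so 17 needed; 18 signed. Sufficient.
Dating window: the latest signature is 37 days after the earliest; the limit is 60 days. Within the window.

Effective — both the signature and dating-window requirements are satisfied.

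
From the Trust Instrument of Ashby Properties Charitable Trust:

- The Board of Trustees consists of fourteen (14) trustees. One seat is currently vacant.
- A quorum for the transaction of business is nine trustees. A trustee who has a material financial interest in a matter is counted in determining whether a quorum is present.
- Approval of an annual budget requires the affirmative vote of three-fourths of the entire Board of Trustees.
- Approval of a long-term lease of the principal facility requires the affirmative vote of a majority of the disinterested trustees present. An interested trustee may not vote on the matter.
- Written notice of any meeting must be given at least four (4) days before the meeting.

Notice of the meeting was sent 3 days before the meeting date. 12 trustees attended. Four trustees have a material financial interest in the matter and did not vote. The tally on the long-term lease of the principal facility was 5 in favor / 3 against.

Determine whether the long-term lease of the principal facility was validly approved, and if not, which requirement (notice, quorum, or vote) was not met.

Notice: 3 days given; 4 required (3 < 4). Not satisfied.
Quorum: 12 present (interested trustees count toward quorum); quorum is 9. Satisfied.
Vote: the long-term lease of the principal facility requires a majority of the disinterested trustees present (12 − 4 = 8). A majority of 8 is 5, so 5 affirmative votes are needed; 5 voted in favor. Satisfied.

Invalid — notice requirement not satisfied.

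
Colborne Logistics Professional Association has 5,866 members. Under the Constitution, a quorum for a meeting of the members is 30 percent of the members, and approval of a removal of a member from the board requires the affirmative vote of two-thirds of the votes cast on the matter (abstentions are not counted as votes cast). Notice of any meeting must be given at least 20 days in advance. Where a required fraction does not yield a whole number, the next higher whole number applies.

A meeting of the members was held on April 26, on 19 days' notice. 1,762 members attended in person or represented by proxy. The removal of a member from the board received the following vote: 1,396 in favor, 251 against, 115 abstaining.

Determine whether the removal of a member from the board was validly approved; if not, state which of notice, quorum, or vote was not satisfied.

Notice: 19 days given; 20 required. Not satisfied.
Quorum: 30% of 5,866 = 1,759.80, rounded up to 1,760; 1,762 present. Satisfied.
Vote: requires two-thirds of the votes cast (1,762 − 115 abstaining = 1,647); 2/3 of 1647 = 1098, so 1,098 needed; 1,396 in favor. Satisfied.

Invalid — notice requirement not satisfied.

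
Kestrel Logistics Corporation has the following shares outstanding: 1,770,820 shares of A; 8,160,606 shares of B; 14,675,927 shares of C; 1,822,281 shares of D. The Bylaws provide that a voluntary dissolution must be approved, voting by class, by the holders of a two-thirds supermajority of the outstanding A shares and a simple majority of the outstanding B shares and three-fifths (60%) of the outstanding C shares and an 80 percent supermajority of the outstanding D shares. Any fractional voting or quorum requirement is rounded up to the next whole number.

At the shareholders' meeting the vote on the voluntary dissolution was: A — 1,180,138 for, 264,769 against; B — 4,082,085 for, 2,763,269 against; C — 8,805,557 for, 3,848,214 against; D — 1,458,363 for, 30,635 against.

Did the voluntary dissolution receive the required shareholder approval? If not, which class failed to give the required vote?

A: 2/3 of 1770820 = 1180546.67, rounded up to 1180547; 1,180,547 required, 1,180,138 in favor — not approved.
B: a majority of 8160606 is 4080304; 4,080,304 required, 4,082,085 in favor — approved.
C: 3/5 of 14675927 = 8805556.20, rounded up to 8805557; 8,805,557 required, 8,805,557 in favor — approved.
D: 4/5 of 1822281 = 1457824.80, rounded up to 1457825; 1,457,825 required, 1,458,363 in favor — approved.

Not approved — the A shares did not give the required vote.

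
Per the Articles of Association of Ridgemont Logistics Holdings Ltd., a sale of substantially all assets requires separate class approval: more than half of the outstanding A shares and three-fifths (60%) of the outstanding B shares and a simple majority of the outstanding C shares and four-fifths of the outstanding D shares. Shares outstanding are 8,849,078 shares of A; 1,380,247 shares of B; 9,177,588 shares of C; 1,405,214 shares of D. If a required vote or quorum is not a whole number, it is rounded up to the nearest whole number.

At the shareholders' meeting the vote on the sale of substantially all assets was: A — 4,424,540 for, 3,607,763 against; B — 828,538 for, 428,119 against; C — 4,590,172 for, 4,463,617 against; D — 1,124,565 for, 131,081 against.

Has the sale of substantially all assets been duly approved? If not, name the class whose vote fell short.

Approved — every class gave the required vote.

A: a majority of 8849078 is 4424540; 4,424,540 required, 4,424,540 in favor — approved.
B: 3/5 of 1380247 = 828148.20, rounded up to 828149; 828,149 required, 828,538 in favor — approved.
C: a majority of 9177588 is 4588795; 4,588,795 required, 4,590,172 in favor — approved.
D: 4/5 of 1405214 = 1124171.20, rounded up to 1124172; 1,124,172 required, 1,124,565 in favor — approved.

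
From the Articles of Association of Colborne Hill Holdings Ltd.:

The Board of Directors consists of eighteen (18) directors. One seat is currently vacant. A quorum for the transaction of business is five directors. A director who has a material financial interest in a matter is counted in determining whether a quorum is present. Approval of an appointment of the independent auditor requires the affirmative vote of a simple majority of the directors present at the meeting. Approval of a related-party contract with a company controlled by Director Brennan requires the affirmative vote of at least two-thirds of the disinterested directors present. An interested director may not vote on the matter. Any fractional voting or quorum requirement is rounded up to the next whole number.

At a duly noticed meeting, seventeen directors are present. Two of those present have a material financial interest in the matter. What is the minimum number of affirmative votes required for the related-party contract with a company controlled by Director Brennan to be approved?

10

The related-party contract with a company controlled by Director Brennan requires two-thirds of the disinterested directors present (17 − 2 = 15).
2/3 of 15 = 10.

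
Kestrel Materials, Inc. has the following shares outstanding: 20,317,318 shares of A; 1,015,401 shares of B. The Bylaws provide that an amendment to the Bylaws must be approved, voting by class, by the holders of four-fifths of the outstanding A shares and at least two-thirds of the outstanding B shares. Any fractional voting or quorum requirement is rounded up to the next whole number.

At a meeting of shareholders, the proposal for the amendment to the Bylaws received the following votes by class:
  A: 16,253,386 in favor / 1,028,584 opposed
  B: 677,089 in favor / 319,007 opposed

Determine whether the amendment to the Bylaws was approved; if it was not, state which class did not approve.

Not approved — the A shares did not give the required vote.

A: 4/5 of 20317318 = 16253854.40, rounded up to 16253855; 16,253,855 required, 16,253,386 in favor — not approved.
B: 2/3 of 1015401 = 676934; 676,934 required, 677,089 in favor — approved.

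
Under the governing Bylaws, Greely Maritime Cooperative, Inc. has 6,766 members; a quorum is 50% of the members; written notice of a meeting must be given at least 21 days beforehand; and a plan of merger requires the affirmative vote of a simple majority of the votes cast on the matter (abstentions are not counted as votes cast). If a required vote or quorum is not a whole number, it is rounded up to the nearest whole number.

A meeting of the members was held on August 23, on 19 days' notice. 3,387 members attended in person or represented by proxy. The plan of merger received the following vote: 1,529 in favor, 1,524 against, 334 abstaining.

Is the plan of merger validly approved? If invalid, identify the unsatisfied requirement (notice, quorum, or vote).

Notice: 19 days given; 21 required. Not satisfied.
Quorum: 50% of 6,766 = 3,383; 3,387 present. Satisfied.
Vote: requires a majority of the votes cast (3,387 − 334 abstaining = 3,053); a majority of 3053 is 1527, so 1,527 needed; 1,529 in favor. Satisfied.

Invalid — notice requirement not satisfied.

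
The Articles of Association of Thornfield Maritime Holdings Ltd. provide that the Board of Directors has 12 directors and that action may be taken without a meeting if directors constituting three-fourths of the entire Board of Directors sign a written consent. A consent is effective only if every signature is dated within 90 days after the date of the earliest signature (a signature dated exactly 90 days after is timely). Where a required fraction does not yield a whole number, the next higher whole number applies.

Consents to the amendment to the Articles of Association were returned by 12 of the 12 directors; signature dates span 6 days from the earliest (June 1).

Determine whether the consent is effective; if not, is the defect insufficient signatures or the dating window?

Signatures required: three-fourths of 12 — 3/4 of 12 = 9, so 9 needed; 12 signed. Sufficient.
Dating window: the latest signature is 6 days after the earliest; the limit is 90 days. Within the window.

Effective — both the signature and dating-window requirements are satisfied.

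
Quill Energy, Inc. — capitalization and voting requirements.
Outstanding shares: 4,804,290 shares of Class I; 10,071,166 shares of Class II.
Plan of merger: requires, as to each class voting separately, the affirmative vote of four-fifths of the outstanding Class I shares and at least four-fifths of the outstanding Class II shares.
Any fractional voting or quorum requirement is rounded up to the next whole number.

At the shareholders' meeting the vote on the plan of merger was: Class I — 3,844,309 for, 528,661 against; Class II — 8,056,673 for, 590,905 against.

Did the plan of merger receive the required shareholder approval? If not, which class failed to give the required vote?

Not approved — the Class II shares did not give the required vote.

Class I: 4/5 of 4804290 = 3843432; 3,843,432 required, 3,844,309 in favor — approved.
Class II: 4/5 of 10071166 = 8056932.80, rounded up to 8056933; 8,056,933 required, 8,056,673 in favor — not approved.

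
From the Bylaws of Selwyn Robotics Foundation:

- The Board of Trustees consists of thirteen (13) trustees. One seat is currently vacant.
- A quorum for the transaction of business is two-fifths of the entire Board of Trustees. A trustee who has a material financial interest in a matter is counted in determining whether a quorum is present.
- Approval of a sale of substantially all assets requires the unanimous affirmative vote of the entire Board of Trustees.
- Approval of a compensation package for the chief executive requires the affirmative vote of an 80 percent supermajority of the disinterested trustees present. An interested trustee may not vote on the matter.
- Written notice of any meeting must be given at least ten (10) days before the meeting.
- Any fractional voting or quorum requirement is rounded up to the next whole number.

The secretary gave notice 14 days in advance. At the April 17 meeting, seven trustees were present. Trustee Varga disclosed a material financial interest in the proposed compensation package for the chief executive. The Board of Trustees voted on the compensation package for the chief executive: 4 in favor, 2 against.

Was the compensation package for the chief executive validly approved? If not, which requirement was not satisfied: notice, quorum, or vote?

Notice: 14 days given; 10 required (14 ≥ 10). Satisfied.
Quorum: 7 present (interested trustees count toward quorum); quorum is 6. Satisfied.
Vote: the compensation package for the chief executive requires four-fifths of the disinterested trustees present (7 − 1 = 6). 4/5 of 6 = 4.80, rounded up to 5, so 5 affirmative votes are needed; 4 voted in favor. Not satisfied.

Invalid — vote requirement not satisfied.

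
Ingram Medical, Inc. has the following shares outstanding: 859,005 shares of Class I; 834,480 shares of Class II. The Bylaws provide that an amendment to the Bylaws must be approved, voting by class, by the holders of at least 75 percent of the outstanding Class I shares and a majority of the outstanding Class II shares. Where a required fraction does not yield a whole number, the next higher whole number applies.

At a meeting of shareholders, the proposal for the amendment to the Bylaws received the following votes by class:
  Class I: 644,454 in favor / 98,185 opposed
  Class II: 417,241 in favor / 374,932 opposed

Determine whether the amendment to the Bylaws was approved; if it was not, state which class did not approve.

Class I: 3/4 of 859005 = 644253.75, rounded up to 644254; 644,254 required, 644,454 in favor — approved.
Class II: a majority of 834480 is 417241; 417,241 required, 417,241 in favor — approved.

Approved — every class gave the required vote.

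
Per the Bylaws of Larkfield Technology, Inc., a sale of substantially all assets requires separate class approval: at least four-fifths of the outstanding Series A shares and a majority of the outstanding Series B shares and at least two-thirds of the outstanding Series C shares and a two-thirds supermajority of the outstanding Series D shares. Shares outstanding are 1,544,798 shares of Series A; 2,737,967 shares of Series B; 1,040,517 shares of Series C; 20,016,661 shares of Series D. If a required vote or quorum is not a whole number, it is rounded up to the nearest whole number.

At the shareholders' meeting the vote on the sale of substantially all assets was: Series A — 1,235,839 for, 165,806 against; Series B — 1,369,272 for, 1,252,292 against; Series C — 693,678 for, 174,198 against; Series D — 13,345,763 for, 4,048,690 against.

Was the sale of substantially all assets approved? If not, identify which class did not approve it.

Series A: 4/5 of 1544798 = 1235838.40, rounded up to 1235839; 1,235,839 required, 1,235,839 in favor — approved.
Series B: a majority of 2737967 is 1368984; 1,368,984 required, 1,369,272 in favor — approved.
Series C: 2/3 of 1040517 = 693678; 693,678 required, 693,678 in favor — approved.
Series D: 2/3 of 20016661 = 13344440.67, rounded up to 13344441; 13,344,441 required, 13,345,763 in favor — approved.

Approved — every class gave the required vote.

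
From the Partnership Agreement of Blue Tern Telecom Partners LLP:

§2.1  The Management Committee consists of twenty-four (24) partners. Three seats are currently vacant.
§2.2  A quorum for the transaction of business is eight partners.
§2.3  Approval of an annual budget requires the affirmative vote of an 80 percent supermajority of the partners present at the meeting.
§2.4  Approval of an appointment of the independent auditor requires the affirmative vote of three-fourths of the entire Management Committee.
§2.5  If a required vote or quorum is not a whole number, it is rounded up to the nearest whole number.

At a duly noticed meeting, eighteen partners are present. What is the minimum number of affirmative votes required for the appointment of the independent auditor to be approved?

The appointment of the independent auditor requires three-fourths of the entire Management Committee (24).
3/4 of 24 = 18.

18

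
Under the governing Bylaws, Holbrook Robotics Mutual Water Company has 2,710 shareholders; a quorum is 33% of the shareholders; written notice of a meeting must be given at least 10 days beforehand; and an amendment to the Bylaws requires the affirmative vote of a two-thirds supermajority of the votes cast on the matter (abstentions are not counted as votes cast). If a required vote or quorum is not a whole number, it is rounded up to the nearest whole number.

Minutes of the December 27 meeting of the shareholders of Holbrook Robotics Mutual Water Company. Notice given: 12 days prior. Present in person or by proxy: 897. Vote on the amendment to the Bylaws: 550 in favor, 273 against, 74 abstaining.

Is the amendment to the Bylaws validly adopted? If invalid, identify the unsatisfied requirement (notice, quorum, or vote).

Valid — all requirements satisfied.

Notice: 12 days given; 10 required. Satisfied.
Quorum: 33% of 2,710 = 894.30, rounded up to 895; 897 present. Satisfied.
Vote: requires two-thirds of the votes cast (897 − 74 abstaining = 823); 2/3 of 823 = 548.67, rounded up to 549, so 549 needed; 550 in favor. Satisfied.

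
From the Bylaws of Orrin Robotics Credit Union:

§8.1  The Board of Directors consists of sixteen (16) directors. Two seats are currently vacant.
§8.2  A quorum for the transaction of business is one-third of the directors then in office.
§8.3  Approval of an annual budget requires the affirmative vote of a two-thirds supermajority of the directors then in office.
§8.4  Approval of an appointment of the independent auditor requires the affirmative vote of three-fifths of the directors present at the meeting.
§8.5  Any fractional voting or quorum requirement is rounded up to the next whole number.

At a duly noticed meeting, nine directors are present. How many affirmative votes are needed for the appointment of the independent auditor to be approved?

6

The appointment of the independent auditor requires three-fifths of the directors present (9).
3/5 of 9 = 5.40, rounded up to 6.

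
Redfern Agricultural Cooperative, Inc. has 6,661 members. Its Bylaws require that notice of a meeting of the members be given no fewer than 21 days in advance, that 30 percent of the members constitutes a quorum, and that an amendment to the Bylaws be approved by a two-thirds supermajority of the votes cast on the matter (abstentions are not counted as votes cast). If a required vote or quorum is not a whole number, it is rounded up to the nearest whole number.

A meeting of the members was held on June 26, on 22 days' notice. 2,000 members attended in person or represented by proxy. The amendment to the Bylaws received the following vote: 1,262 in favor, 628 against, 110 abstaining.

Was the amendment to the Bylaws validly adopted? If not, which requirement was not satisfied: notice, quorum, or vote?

Valid — all requirements satisfied.

Notice: 22 days given; 21 required. Satisfied.
Quorum: 30% of 6,661 = 1,998.30, rounded up to 1,999; 2,000 present. Satisfied.
Vote: requires two-thirds of the votes cast (2,000 − 110 abstaining = 1,890); 2/3 of 1890 = 1260, so 1,260 needed; 1,262 in favor. Satisfied.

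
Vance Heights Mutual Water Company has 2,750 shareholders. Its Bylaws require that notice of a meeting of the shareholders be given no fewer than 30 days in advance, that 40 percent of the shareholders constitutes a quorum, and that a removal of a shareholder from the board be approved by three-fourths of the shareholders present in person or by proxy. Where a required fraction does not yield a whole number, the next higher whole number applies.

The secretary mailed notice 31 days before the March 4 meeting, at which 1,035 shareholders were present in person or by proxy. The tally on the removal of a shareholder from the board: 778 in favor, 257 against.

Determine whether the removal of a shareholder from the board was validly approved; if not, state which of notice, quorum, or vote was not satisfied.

Invalid — quorum requirement not satisfied.

Notice: 31 days given; 30 required. Satisfied.
Quorum: 40% of 2,750 = 1,100; 1,035 present. Not satisfied.
Vote: requires three-fourths of those present (1,035); 3/4 of 1035 = 776.25, rounded up to 777, so 777 needed; 778 in favor. Satisfied.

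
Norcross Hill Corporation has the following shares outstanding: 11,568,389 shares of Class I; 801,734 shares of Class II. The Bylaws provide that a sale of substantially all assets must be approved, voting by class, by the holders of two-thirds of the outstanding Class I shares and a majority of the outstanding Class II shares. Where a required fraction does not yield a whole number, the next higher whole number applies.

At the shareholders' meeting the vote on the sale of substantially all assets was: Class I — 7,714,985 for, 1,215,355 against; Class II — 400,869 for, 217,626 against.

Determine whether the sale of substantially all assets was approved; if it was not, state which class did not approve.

Class I: 2/3 of 11568389 = 7712259.33, rounded up to 7712260; 7,712,260 required, 7,714,985 in favor — approved.
Class II: a majority of 801734 is 400868; 400,868 required, 400,869 in favor — approved.

Approved — every class gave the required vote.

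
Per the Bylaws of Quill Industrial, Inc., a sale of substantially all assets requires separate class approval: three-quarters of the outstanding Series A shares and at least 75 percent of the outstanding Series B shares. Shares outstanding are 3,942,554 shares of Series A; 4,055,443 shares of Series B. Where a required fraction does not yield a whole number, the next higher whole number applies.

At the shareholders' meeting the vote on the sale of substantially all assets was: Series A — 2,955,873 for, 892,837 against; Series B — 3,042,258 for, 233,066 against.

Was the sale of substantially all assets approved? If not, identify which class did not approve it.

Series A: 3/4 of 3942554 = 2956915.50, rounded up to 2956916; 2,956,916 required, 2,955,873 in favor — not approved.
Series B: 3/4 of 4055443 = 3041582.25, rounded up to 3041583; 3,041,583 required, 3,042,258 in favor — approved.

Not approved — the Series A shares did not give the required vote.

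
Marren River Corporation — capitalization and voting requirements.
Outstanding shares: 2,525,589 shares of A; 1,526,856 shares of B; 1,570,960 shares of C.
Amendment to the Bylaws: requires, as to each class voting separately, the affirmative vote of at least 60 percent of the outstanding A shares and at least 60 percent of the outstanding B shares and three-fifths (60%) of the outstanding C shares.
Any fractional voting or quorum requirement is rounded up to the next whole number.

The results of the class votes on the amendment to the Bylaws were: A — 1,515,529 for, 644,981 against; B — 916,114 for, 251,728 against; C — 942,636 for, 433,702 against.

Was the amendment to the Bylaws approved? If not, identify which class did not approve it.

Approved — every class gave the required vote.

A: 3/5 of 2525589 = 1515353.40, rounded up to 1515354; 1,515,354 required, 1,515,529 in favor — approved.
B: 3/5 of 1526856 = 916113.60, rounded up to 916114; 916,114 required, 916,114 in favor — approved.
C: 3/5 of 1570960 = 942576; 942,576 required, 942,636 in favor — approved.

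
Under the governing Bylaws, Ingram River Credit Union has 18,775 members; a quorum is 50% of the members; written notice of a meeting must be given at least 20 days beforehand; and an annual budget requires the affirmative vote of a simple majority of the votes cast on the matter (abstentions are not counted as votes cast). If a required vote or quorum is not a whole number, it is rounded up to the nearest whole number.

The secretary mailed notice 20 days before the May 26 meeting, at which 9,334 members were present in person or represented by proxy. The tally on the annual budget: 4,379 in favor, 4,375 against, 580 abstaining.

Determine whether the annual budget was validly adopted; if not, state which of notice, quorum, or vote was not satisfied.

Notice: 20 days given; 20 required. Satisfied.
Quorum: 50% of 18,775 = 9,387.50, rounded up to 9,388; 9,334 present. Not satisfied.
Vote: requires a majority of the votes cast (9,334 − 580 abstaining = 8,754); a majority of 8754 is 4378, so 4,378 needed; 4,379 in favor. Satisfied.

Invalid — quorum requirement not satisfied.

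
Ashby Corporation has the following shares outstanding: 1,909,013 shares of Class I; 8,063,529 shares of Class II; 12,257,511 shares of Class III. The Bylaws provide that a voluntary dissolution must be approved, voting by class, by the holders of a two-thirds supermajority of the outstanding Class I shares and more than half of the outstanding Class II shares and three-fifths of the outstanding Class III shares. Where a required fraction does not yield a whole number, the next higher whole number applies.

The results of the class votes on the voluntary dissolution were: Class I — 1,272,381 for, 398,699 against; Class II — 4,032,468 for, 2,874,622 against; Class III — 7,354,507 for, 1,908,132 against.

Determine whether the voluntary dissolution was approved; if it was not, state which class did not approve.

Not approved — the Class I shares did not give the required vote.

Class I: 2/3 of 1909013 = 1272675.33, rounded up to 1272676; 1,272,676 required, 1,272,381 in favor — not approved.
Class II: a majority of 8063529 is 4031765; 4,031,765 required, 4,032,468 in favor — approved.
Class III: 3/5 of 12257511 = 7354506.60, rounded up to 7354507; 7,354,507 required, 7,354,507 in favor — approved.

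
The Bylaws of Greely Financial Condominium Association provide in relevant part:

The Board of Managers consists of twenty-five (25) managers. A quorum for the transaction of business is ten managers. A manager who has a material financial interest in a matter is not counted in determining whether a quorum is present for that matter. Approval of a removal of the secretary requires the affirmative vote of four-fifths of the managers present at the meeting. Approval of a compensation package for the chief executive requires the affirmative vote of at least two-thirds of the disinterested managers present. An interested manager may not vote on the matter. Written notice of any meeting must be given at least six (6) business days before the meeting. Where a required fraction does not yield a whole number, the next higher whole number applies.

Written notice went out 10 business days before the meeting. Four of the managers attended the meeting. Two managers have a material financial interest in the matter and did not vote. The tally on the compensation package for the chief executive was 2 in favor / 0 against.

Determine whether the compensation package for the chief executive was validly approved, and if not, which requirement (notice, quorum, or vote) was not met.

Notice: 10 business days given; 6 required (10 ≥ 6). Satisfied.
Quorum: 4 present, but the 2 interested managers do not count, leaving 2. Quorum is 10. Not satisfied.
Vote: the compensation package for the chief executive requires two-thirds of the disinterested managers present (4 − 2 = 2). 2/3 of 2 = 1.33, rounded up to 2, so 2 affirmative votes are needed; 2 voted in favor. Satisfied. (Moot — without a quorum no business can be validly transacted.)

Invalid — quorum requirement not satisfied.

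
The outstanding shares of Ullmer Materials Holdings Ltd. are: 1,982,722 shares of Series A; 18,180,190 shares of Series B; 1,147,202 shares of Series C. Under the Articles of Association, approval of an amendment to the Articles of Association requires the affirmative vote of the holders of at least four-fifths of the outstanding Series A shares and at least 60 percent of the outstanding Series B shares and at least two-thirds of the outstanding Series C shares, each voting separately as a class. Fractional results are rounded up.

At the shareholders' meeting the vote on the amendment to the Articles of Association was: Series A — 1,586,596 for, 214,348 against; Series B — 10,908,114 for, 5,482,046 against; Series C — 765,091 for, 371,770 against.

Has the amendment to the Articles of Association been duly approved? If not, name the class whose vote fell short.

Approved — every class gave the required vote.

Series A: 4/5 of 1982722 = 1586177.60, rounded up to 1586178; 1,586,178 required, 1,586,596 in favor — approved.
Series B: 3/5 of 18180190 = 10908114; 10,908,114 required, 10,908,114 in favor — approved.
Series C: 2/3 of 1147202 = 764801.33, rounded up to 764802; 764,802 required, 765,091 in favor — approved.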